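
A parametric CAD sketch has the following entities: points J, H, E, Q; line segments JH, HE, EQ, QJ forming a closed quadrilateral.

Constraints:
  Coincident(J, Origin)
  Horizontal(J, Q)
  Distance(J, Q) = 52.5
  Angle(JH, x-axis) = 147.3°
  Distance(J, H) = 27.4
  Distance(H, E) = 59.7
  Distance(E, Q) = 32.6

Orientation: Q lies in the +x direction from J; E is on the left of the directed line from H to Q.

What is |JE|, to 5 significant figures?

44.799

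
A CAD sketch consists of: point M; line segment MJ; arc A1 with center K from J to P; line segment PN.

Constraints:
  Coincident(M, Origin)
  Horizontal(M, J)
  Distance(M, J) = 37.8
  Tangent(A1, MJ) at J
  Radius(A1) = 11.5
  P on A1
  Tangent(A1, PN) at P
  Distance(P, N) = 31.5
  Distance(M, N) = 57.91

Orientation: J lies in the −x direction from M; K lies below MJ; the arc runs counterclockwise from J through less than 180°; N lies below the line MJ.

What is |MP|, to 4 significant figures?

50.97

Checks: |KP| = 11.50 ✓; ∠(KP, PN) = 90.00° ✓; |PN| = 31.50 ✓; |MN| = 57.91 ✓.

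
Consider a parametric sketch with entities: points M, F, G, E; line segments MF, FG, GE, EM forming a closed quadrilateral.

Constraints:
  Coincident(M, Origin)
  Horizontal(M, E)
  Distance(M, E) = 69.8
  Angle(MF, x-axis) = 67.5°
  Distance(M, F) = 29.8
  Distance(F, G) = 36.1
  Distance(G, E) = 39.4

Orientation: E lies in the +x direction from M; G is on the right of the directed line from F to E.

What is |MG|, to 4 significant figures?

30.68

Checks: |FG| = 36.10 ✓; |GE| = 39.40 ✓.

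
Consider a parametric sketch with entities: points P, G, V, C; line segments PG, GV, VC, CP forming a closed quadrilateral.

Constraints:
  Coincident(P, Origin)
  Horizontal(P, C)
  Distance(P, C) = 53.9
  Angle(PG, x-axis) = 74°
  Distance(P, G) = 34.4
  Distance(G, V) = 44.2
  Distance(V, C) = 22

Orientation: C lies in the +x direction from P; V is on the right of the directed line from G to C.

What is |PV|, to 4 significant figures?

32.75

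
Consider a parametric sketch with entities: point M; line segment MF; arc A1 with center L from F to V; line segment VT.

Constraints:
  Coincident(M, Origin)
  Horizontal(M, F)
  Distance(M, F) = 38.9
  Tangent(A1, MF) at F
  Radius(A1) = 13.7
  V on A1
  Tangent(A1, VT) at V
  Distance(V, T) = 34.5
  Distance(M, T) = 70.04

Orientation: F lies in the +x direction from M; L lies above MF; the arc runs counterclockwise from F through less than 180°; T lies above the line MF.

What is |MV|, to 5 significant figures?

54.592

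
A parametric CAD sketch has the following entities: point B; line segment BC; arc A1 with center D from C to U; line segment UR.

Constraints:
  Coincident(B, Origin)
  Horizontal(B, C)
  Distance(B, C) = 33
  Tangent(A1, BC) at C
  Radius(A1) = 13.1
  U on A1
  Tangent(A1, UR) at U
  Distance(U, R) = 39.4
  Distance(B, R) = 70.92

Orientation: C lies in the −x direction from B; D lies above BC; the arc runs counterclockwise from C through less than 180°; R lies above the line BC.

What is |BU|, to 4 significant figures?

31.62

B is at the origin; B and C share the same y with |BC| = 33.0 and C on the −x side, so C = (-33.00, 0.000). A1 meets BC tangentially, so DC is at right angles to BC, so D = C + (0, 13.1) = (-33.00, 13.10). Since DU ⟂ UR (tangency), |DR| = √(13.1² + 39.4²) = 41.52 regardless of where U sits on A1. So R lies on both circle(B, 70.92) and circle(D, 41.52); the above-BC intersection is R = (-48.73, 51.52). U is the foot of the tangent from R: U = (-23.06, 21.64).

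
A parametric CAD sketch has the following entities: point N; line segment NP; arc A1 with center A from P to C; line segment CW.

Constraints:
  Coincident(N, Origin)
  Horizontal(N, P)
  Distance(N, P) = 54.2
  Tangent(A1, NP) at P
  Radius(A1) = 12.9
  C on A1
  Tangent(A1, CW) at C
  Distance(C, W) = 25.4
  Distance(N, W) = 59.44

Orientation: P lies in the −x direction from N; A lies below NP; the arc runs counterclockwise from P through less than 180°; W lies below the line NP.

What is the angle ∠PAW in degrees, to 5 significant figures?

159.69°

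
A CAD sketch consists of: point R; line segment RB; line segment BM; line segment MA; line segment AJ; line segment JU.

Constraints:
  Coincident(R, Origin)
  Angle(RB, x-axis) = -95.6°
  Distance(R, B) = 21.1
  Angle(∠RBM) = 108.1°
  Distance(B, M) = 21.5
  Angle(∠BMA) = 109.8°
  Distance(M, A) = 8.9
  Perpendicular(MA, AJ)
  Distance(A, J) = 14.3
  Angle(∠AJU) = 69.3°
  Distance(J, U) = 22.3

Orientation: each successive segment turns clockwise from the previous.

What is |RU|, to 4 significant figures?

34.23

R is at the origin; RB runs at -95.6° with length 21.1, so B = (-2.059, -21.00). ∠RBM = 108.1° gives BM at -167.5° from the x-axis; with |BM| = 21.5, M = (-23.05, -25.65). ∠BMA = 109.8° gives MA at 122.3° from the x-axis; with |MA| = 8.9, A = (-27.81, -18.13). The perpendicularity gives AJ at right angles to MA, so AJ runs at 32.30°; with |AJ| = 14.3, J = (-15.72, -10.49). ∠AJU = 69.3° gives JU at -78.40° from the x-axis; with |JU| = 22.3, U = (-11.23, -32.33). Then |RU| = |U − R| = 34.23.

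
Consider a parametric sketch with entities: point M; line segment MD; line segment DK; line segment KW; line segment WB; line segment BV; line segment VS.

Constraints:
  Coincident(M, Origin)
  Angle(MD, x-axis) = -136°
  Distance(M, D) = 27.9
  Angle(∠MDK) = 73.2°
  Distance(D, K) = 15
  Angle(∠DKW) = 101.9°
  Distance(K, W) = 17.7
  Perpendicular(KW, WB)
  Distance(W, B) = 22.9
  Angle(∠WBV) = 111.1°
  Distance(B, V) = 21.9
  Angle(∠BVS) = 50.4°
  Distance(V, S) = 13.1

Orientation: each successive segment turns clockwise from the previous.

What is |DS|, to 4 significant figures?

5.829

M is at the origin; MD runs at -136.0° with length 27.9, so D = (-20.07, -19.38). ∠MDK = 73.2° gives DK at 117.2° from the x-axis; with |DK| = 15.0, K = (-26.93, -6.040). ∠DKW = 101.9° gives KW at 39.10° from the x-axis; with |KW| = 17.7, W = (-13.19, 5.123). KW ⟂ WB, so WB runs at -50.90°; with |WB| = 22.9, B = (1.252, -12.65). ∠WBV = 111.1° gives BV at -119.8° from the x-axis; with |BV| = 21.9, V = (-9.631, -31.65). ∠BVS = 50.4° gives VS at 110.6° from the x-axis; with |VS| = 13.1, S = (-14.24, -19.39). Then |DS| = |S − D| = 5.829.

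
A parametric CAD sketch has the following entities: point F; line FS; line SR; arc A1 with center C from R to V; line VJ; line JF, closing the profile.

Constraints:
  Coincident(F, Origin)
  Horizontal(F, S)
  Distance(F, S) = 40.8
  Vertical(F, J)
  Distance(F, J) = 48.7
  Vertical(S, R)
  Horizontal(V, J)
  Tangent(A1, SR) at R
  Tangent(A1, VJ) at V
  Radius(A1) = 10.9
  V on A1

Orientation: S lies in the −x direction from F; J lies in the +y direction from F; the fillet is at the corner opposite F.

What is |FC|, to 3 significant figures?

48.2

F is at the origin; FS is horizontal with |FS| = 40.8 and S on the −x side, so S = (-40.8, 0.00). F and J share the same x with |FJ| = 48.7 and J on the +y side, so J = (0.00, 48.7). The virtual corner opposite F is at (-40.8, 48.7). Since A1 is tangent to SR there, CR ⟂ SR and tangency of A1 to VJ means the radius CV is perpendicular to VJ, with radius 10.9, so the center C sits 10.9 in from both sides at C = (-29.9, 37.8). Then |FC| = |C − F| = 48.2.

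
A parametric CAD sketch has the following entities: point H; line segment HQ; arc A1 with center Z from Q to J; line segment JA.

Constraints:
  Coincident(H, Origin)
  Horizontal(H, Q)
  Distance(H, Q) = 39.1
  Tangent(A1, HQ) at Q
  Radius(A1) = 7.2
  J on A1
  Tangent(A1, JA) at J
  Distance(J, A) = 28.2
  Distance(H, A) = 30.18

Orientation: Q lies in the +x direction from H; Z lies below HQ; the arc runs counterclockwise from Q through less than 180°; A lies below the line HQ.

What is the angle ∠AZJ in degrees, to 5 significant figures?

75.677°

Checks: ∠(ZQ, QH) = 90.00° ✓; |ZQ| = 7.200 ✓; |ZJ| = 7.200 ✓; ∠(ZJ, JA) = 90.00° ✓; |JA| = 28.20 ✓; |HA| = 30.18 ✓.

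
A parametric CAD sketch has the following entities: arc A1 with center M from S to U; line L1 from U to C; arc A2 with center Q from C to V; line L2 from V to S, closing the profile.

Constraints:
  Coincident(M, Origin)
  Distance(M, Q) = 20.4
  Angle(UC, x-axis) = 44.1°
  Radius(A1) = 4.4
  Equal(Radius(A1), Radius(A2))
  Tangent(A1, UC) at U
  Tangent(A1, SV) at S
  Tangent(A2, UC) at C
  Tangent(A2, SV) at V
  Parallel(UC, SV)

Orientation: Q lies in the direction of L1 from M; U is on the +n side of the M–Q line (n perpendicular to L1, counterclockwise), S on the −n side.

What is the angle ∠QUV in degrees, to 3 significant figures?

11.2°

Tangency of A1 to both parallel lines with radius 4.4 puts U and S at M ± 4.4·n: U = (-3.06, 3.16), S = (3.06, -3.16). Equal radii place C and V the same way about Q: C = Q + 4.4·n = (11.6, 17.4), V = Q − 4.4·n = (17.7, 11.0). Then cos ∠QUV = UQ·UV / (|UQ||UV|), giving 11.2°.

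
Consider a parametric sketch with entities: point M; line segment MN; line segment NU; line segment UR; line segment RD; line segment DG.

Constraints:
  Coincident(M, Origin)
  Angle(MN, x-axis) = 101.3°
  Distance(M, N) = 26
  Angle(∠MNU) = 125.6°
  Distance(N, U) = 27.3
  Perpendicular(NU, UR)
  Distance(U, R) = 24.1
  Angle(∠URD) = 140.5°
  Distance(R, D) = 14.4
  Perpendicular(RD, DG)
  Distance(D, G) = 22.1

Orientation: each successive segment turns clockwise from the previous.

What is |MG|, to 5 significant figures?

16.223

∠URD = 140.5° gives RD at -82.600° from the x-axis; with |RD| = 14.4, D = (33.010, 14.682). RD ⟂ DG, so DG runs at -172.60°; with |DG| = 22.1, G = (11.094, 11.836). Then |MG| = |G − M| = 16.223.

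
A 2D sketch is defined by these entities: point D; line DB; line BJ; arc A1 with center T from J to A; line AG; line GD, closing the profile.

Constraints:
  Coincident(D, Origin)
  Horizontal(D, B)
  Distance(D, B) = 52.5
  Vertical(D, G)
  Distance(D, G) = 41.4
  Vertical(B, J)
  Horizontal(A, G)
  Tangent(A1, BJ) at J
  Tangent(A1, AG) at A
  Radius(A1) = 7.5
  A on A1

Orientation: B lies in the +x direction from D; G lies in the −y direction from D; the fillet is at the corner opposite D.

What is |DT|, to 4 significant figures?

56.34

D is at the origin; DB is horizontal with |DB| = 52.5 and B on the +x side, so B = (52.50, 0.000). DG is vertical with |DG| = 41.4 and G on the −y side, so G = (0.000, -41.40). The virtual corner opposite D is at (52.50, -41.40). The tangent condition forces TJ to be normal to BJ and tangency of A1 to AG means the radius TA is perpendicular to AG, with radius 7.5, so the center T sits 7.5 in from both sides at T = (45.00, -33.90). Then |DT| = |T − D| = 56.34.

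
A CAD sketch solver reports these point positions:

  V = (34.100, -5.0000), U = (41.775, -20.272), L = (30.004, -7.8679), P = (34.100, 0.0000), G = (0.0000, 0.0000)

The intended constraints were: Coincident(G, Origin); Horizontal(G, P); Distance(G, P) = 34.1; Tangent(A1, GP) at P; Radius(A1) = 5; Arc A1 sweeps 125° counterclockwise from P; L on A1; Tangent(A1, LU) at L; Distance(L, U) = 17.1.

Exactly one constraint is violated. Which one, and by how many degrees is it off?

Tangent(A1, LU) at L — off by 8.50°.

G = (0.00, 0.00) ✓; G.y = 0.00, P.y = 0.00 ✓; |GP| = 34.10 ✓; ∠(VP, PG) = 90.00° ✓; |VP| = 5.000 ✓; bearing(V→L) − bearing(V→P) = 125.0° ✓; |VL| = 5.000 ✓; ∠(VL, LU) = 81.50° ✗; |LU| = 17.10 ✓.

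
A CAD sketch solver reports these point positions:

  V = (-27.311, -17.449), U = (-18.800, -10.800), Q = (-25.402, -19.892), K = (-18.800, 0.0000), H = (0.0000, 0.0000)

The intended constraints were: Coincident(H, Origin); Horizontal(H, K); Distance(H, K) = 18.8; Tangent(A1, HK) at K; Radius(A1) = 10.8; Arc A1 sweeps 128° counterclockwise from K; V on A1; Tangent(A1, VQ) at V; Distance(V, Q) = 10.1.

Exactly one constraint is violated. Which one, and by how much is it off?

Distance(V, Q) = 10.1 — off by 7.00.

H = (0.00, 0.00) ✓; H.y = 0.00, K.y = 0.00 ✓; |HK| = 18.80 ✓; ∠(UK, KH) = 90.00° ✓; |UK| = 10.80 ✓; bearing(U→V) − bearing(U→K) = 128.0° ✓; |UV| = 10.80 ✓; ∠(UV, VQ) = 89.99° ✓; |VQ| = 3.100 ✗.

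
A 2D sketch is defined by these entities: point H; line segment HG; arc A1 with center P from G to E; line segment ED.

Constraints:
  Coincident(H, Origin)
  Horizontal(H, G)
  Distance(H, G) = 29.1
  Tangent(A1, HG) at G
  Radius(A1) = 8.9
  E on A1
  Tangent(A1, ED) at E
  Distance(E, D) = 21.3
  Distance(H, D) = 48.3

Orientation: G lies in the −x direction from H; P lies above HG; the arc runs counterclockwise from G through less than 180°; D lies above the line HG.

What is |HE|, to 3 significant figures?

27.3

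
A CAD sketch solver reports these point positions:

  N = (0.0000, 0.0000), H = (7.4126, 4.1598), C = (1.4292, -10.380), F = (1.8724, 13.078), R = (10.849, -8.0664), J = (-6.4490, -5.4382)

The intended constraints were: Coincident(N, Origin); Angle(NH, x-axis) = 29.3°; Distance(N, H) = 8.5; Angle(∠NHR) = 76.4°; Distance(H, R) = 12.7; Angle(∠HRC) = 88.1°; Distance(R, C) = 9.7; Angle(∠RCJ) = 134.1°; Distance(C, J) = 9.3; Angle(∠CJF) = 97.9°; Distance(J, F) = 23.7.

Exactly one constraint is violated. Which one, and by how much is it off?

Distance(J, F) = 23.7 — off by 3.40.

N = (0.00, 0.00) ✓; NH at 29.30° ✓; |NH| = 8.500 ✓; ∠NHR = 76.40° ✓; |HR| = 12.70 ✓; ∠HRC = 88.10° ✓; |RC| = 9.700 ✓; ∠RCJ = 134.1° ✓; |CJ| = 9.300 ✓; ∠CJF = 97.90° ✓; |JF| = 20.30 ✗.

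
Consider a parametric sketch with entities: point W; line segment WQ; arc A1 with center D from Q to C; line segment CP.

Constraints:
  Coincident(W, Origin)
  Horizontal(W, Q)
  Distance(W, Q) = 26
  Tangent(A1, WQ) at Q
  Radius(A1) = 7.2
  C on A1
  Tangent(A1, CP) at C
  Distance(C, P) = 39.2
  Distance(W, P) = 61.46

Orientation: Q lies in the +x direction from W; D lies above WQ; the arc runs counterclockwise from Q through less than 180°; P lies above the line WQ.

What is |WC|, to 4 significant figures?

33.28

W is at the origin; W and Q share the same y with |WQ| = 26.0 and Q on the +x side, so Q = (26.00, 0.000). A1 meets WQ tangentially, so DQ is at right angles to WQ, so D = Q + (0, 7.2) = (26.00, 7.200). Since DC ⟂ CP (tangency), |DP| = √(7.2² + 39.2²) = 39.86 regardless of where C sits on A1. So P lies on both circle(W, 61.46) and circle(D, 39.86); the above-WQ intersection is P = (44.29, 42.61). C is the foot of the tangent from P: C = (32.89, 5.106).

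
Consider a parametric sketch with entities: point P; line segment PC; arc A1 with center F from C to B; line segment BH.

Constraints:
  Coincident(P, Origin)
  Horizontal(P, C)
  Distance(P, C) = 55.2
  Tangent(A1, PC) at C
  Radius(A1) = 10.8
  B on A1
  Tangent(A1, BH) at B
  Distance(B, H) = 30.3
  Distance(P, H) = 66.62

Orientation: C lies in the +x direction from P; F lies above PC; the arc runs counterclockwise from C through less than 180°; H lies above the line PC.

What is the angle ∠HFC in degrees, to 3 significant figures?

173°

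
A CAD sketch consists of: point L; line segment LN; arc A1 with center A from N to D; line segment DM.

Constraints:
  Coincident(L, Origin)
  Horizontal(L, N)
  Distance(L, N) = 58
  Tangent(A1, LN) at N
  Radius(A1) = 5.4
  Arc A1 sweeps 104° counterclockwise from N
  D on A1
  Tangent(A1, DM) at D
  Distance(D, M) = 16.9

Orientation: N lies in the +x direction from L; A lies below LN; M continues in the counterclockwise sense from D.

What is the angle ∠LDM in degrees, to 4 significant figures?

111.2°

L is at the origin; L and N share the same y with |LN| = 58.0 and N on the +x side, so N = (58.00, 0.000). Since A1 is tangent to LN there, AN ⟂ LN, so A = N + (0, -5.4) = (58.00, -5.400). On A1, N sits at bearing 90° from A; a 104° counterclockwise sweep puts D at bearing 194°, so D = A + 5.4·(cos 194°, sin 194°) = (52.76, -6.706). Tangency of A1 to DM means the radius AD is perpendicular to DM, so DM runs along (−sin 194°, cos 194°); with |DM| = 16.9, M = (56.85, -23.10). Then cos ∠LDM = DL·DM / (|DL||DM|), giving 111.2°.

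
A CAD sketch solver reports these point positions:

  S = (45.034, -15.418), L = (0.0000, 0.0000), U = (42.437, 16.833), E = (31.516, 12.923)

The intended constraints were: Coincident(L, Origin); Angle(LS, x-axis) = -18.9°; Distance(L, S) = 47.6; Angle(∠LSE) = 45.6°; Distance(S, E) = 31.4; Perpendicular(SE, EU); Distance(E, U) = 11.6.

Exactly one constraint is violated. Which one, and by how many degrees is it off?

Perpendicular(SE, EU) — off by 5.80°.

L = (0.00, 0.00) ✓; LS at -18.90° ✓; |LS| = 47.60 ✓; ∠LSE = 45.60° ✓; |SE| = 31.40 ✓; ∠(SE, EU) = 95.80° ✗; |EU| = 11.60 ✓.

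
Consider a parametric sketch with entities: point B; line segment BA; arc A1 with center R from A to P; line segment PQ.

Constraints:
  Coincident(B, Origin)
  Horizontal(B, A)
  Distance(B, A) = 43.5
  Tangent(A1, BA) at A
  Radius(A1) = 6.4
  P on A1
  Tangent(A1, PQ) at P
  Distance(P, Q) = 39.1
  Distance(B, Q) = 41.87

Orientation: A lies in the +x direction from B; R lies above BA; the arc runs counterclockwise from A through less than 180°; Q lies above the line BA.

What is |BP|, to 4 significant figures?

49.08

Checks: |RP| = 6.400 ✓; ∠(RP, PQ) = 90.00° ✓; |PQ| = 39.10 ✓; |BQ| = 41.87 ✓.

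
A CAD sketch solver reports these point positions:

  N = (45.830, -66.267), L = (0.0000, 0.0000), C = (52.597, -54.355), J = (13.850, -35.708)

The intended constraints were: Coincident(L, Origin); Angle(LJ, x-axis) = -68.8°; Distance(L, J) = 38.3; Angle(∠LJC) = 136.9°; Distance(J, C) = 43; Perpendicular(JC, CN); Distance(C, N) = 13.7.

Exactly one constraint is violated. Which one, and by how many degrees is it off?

Perpendicular(JC, CN) — off by 3.90°.

L = (0.00, 0.00) ✓; LJ at -68.80° ✓; |LJ| = 38.30 ✓; ∠LJC = 136.9° ✓; |JC| = 43.00 ✓; ∠(JC, CN) = 93.90° ✗; |CN| = 13.70 ✓.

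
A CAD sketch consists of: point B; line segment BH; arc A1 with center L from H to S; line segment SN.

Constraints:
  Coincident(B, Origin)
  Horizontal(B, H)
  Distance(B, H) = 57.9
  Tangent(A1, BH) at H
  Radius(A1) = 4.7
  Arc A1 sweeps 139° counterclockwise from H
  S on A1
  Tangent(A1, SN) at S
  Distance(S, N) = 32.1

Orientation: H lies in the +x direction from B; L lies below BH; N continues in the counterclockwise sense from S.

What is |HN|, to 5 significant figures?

36.137

B is at the origin; B and H share the same y with |BH| = 57.9 and H on the +x side, so H = (57.900, 0.0000). Tangency of A1 to BH means the radius LH is perpendicular to BH, so L = H + (0, -4.7) = (57.900, -4.7000). On A1, H sits at bearing 90° from L; a 139° counterclockwise sweep puts S at bearing 229°, so S = L + 4.7·(cos 229°, sin 229°) = (54.817, -8.2471). Since A1 is tangent to SN there, LS ⟂ SN, so SN runs along (−sin 229°, cos 229°); with |SN| = 32.1, N = (79.043, -29.307). Then |HN| = |N − H| = 36.137.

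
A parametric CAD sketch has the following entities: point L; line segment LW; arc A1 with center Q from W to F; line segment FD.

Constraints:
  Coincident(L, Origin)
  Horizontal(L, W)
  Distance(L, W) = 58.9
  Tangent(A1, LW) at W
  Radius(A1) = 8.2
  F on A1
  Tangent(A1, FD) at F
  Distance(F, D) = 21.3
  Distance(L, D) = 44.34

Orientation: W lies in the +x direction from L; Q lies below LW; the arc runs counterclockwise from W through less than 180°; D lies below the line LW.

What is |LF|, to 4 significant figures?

52.47

Checks: |LW| = 58.90 ✓; |QF| = 8.200 ✓; ∠(QF, FD) = 90.00° ✓; |FD| = 21.30 ✓; |LD| = 44.34 ✓.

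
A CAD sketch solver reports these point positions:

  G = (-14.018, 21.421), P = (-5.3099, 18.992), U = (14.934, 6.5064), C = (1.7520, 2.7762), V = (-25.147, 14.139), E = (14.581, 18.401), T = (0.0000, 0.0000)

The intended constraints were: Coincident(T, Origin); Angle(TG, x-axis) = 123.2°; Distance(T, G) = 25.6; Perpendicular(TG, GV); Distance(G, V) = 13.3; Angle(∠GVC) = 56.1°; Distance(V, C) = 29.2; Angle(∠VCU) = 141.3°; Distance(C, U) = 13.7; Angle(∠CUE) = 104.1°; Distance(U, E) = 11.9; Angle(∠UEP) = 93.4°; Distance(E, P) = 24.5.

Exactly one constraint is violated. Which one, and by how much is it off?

Distance(E, P) = 24.5 — off by 4.60.

T = (0.00, 0.00) ✓; TG at 123.2° ✓; |TG| = 25.60 ✓; ∠(TG, GV) = 90.00° ✓; |GV| = 13.30 ✓; ∠GVC = 56.10° ✓; |VC| = 29.20 ✓; ∠VCU = 141.3° ✓; |CU| = 13.70 ✓; ∠CUE = 104.1° ✓; |UE| = 11.90 ✓; ∠UEP = 93.40° ✓; |EP| = 19.90 ✗.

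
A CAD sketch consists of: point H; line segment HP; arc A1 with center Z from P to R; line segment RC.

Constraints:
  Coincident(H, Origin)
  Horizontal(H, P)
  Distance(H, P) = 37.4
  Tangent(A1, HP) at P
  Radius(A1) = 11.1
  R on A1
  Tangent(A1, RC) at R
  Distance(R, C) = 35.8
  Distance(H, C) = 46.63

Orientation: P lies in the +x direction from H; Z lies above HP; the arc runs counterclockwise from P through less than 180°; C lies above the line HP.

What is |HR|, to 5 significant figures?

48.770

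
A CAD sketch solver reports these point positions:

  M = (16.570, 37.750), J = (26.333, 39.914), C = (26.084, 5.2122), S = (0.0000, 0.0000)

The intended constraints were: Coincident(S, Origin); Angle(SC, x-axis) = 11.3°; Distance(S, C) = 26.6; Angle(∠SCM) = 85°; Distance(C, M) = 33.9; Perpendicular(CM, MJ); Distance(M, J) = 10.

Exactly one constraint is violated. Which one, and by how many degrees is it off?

Perpendicular(CM, MJ) — off by 3.80°.

S = (0.00, 0.00) ✓; SC at 11.30° ✓; |SC| = 26.60 ✓; ∠SCM = 85.00° ✓; |CM| = 33.90 ✓; ∠(CM, MJ) = 93.80° ✗; |MJ| = 10.00 ✓.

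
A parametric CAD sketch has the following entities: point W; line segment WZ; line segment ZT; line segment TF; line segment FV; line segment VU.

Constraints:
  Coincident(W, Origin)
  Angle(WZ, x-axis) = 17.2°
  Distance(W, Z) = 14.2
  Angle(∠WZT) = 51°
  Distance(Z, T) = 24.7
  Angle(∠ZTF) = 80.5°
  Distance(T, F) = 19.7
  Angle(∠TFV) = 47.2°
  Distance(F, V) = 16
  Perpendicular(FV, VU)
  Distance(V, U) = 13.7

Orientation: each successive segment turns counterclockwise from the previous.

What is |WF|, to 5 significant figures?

15.067

W is at the origin; WZ runs at 17.2° with length 14.2, so Z = (13.565, 4.1991). ∠WZT = 51.0° gives ZT at 146.20° from the x-axis; with |ZT| = 24.7, T = (-6.9604, 17.940). ∠ZTF = 80.5° gives TF at -114.30° from the x-axis; with |TF| = 19.7, F = (-15.067, -0.015089). Then |WF| = |F − W| = 15.067.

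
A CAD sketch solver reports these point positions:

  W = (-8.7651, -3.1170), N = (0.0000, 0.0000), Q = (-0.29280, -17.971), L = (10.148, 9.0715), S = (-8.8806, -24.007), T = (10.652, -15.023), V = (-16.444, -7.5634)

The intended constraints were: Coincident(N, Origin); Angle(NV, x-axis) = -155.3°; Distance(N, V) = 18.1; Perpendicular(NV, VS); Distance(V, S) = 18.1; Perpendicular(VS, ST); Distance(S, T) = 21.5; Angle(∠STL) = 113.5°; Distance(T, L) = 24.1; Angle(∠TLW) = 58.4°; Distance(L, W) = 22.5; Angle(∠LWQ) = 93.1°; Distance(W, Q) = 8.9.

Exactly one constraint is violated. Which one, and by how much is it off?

Distance(W, Q) = 8.9 — off by 8.20.

N = (0.00, 0.00) ✓; NV at -155.3° ✓; |NV| = 18.10 ✓; ∠(NV, VS) = 90.00° ✓; |VS| = 18.10 ✓; ∠(VS, ST) = 90.00° ✓; |ST| = 21.50 ✓; ∠STL = 113.5° ✓; |TL| = 24.10 ✓; ∠TLW = 58.40° ✓; |LW| = 22.50 ✓; ∠LWQ = 93.10° ✓; |WQ| = 17.10 ✗.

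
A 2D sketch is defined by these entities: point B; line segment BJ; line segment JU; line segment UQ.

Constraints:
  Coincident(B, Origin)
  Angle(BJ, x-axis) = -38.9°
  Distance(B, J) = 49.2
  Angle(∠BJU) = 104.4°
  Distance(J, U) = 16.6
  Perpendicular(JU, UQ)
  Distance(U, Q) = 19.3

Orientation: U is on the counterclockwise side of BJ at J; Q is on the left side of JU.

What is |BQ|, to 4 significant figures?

40.44

∠BJU = 104.4°, so JU runs at -38.9° + (180° − 104.4°) = 36.70° from the x-axis; with |JU| = 16.6, U = J + 16.6·(cos 36.70°, sin 36.70°) = (51.60, -20.98). The perpendicularity gives UQ at right angles to JU; with |UQ| = 19.3 on the left of JU, Q = U + 19.3·(-0.5976, 0.8018) = (40.06, -5.501). Then |BQ| = |Q − B| = 40.44.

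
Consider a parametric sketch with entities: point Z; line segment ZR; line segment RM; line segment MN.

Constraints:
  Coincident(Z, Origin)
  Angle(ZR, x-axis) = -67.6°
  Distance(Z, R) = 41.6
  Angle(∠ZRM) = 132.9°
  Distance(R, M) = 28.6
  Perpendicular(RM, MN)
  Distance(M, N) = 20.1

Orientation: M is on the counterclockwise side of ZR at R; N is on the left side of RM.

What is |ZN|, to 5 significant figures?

57.856

Z is at the origin; ZR runs at -67.6° with length 41.6, so R = 41.6·(cos -67.6°, sin -67.6°) = (15.853, -38.461). ∠ZRM = 132.9°, so RM runs at -67.6° + (180° − 132.9°) = -20.500° from the x-axis; with |RM| = 28.6, M = R + 28.6·(cos -20.500°, sin -20.500°) = (42.641, -48.477). The perpendicularity gives MN at right angles to RM; with |MN| = 20.1 on the left of RM, N = M + 20.1·(0.35021, 0.93667) = (49.681, -29.650). Then |ZN| = |N − Z| = 57.856.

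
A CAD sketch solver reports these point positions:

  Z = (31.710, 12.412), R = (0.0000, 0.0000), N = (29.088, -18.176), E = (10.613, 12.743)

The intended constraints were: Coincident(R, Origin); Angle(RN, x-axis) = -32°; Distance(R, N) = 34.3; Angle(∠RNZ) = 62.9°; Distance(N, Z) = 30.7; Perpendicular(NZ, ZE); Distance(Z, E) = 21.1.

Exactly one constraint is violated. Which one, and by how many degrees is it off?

Perpendicular(NZ, ZE) — off by 4.00°.

R = (0.00, 0.00) ✓; RN at -32.00° ✓; |RN| = 34.30 ✓; ∠RNZ = 62.90° ✓; |NZ| = 30.70 ✓; ∠(NZ, ZE) = 94.00° ✗; |ZE| = 21.10 ✓.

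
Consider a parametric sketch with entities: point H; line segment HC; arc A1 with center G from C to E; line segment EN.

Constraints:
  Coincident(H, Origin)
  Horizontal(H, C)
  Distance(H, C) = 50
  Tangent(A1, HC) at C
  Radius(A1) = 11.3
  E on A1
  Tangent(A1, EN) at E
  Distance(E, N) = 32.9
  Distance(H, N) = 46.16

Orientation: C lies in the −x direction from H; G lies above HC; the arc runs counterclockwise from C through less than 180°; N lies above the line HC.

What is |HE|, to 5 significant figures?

40.165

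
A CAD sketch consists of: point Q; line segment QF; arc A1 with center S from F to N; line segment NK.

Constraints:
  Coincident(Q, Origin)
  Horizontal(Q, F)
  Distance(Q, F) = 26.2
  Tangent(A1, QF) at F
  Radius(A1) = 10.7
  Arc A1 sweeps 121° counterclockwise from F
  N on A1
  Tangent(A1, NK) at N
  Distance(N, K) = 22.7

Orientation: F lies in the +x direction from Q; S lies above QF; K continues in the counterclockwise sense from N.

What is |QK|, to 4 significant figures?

42.81

Q is at the origin; Q and F share the same y with |QF| = 26.2 and F on the +x side, so F = (26.20, 0.000). Since A1 is tangent to QF there, SF ⟂ QF, so S = F + (0, 10.7) = (26.20, 10.70). On A1, F sits at bearing -90° from S; a 121° counterclockwise sweep puts N at bearing 31°, so N = S + 10.7·(cos 31°, sin 31°) = (35.37, 16.21). The tangent condition forces SN to be normal to NK, so NK runs along (−sin 31°, cos 31°); with |NK| = 22.7, K = (23.68, 35.67). Then |QK| = |K − Q| = 42.81.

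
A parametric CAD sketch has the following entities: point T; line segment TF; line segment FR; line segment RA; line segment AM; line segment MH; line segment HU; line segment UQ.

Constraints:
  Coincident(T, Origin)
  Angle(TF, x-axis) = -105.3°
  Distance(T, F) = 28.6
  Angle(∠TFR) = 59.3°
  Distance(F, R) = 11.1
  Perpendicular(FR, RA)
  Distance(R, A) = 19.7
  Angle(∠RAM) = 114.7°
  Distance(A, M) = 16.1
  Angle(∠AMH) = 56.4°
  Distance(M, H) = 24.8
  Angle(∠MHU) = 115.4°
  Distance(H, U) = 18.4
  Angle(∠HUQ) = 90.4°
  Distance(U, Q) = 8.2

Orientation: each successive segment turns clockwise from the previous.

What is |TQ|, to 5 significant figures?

20.850

T is at the origin; TF runs at -105.3° with length 28.6, so F = (-7.5468, -27.586). ∠TFR = 59.3° gives FR at 134.00° from the x-axis; with |FR| = 11.1, R = (-15.257, -19.602). The perpendicularity gives RA at right angles to FR, so RA runs at 44.000°; with |RA| = 19.7, A = (-1.0865, -5.9169). ∠RAM = 114.7° gives AM at -21.300° from the x-axis; with |AM| = 16.1, M = (13.914, -11.765). ∠AMH = 56.4° gives MH at -144.90° from the x-axis; with |MH| = 24.8, H = (-6.3764, -26.025). ∠MHU = 115.4° gives HU at 150.50° from the x-axis; with |HU| = 18.4, U = (-22.391, -16.965). ∠HUQ = 90.4° gives UQ at 60.900° from the x-axis; with |UQ| = 8.2, Q = (-18.403, -9.7998). Then |TQ| = |Q − T| = 20.850.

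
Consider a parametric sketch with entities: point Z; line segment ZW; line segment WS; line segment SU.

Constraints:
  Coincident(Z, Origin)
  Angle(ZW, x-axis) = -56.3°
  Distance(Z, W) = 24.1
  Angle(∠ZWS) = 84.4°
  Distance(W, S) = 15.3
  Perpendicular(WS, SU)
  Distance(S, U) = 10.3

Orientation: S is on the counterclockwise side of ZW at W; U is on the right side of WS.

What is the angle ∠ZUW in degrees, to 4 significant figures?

35.36°

Z is at the origin; ZW runs at -56.3° with length 24.1, so W = 24.1·(cos -56.3°, sin -56.3°) = (13.37, -20.05). ∠ZWS = 84.4°, so WS runs at -56.3° + (180° − 84.4°) = 39.30° from the x-axis; with |WS| = 15.3, S = W + 15.3·(cos 39.30°, sin 39.30°) = (25.21, -10.36). The perpendicularity gives SU at right angles to WS; with |SU| = 10.3 on the right of WS, U = S + 10.3·(0.6334, -0.7738) = (31.74, -18.33). Then cos ∠ZUW = UZ·UW / (|UZ||UW|), giving 35.36°.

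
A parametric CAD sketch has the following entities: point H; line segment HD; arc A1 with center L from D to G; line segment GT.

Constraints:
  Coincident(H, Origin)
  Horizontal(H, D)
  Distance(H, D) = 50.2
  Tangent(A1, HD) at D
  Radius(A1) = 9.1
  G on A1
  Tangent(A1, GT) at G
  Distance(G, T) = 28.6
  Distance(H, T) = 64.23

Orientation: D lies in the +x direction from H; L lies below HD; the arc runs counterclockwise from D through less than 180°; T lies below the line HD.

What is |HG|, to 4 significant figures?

43.32

H is at the origin; HD is horizontal with |HD| = 50.2 and D on the +x side, so D = (50.20, 0.000). A1 meets HD tangentially, so LD is at right angles to HD, so L = D + (0, -9.1) = (50.20, -9.100). Since LG ⟂ GT (tangency), |LT| = √(9.1² + 28.6²) = 30.01 regardless of where G sits on A1. So T lies on both circle(H, 64.23) and circle(L, 30.01); the below-HD intersection is T = (50.96, -39.10). G is the foot of the tangent from T: G = (41.60, -12.08).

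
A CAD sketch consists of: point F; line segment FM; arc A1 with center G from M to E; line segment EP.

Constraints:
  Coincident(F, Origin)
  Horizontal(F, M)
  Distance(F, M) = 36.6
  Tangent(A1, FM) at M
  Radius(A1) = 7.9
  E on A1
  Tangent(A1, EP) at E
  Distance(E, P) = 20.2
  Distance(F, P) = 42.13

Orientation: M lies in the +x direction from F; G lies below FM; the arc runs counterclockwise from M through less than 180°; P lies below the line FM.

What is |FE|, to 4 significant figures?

30.02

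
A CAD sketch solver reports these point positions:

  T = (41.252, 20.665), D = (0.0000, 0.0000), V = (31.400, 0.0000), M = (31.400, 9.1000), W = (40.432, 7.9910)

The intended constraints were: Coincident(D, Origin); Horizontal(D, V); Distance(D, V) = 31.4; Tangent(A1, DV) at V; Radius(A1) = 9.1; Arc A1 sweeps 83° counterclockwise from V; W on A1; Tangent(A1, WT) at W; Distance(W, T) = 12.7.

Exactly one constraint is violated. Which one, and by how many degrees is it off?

Tangent(A1, WT) at W — off by 3.30°.

D = (0.00, 0.00) ✓; D.y = 0.00, V.y = 0.00 ✓; |DV| = 31.40 ✓; ∠(MV, VD) = 90.00° ✓; |MV| = 9.100 ✓; bearing(M→W) − bearing(M→V) = 83.00° ✓; |MW| = 9.100 ✓; ∠(MW, WT) = 86.70° ✗; |WT| = 12.70 ✓.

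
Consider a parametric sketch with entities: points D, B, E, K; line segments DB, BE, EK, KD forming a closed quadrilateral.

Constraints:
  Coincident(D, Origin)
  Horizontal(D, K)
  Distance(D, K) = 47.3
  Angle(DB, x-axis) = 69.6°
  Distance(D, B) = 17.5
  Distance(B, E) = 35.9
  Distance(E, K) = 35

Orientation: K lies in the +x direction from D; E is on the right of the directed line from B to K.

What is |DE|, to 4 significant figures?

24.68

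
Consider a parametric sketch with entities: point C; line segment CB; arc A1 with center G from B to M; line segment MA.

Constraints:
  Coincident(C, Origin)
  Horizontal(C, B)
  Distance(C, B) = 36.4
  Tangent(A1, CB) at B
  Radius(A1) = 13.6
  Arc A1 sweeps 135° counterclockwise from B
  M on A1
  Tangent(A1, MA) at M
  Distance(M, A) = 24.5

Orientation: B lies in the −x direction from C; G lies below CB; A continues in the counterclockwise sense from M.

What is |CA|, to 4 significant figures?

49.67

On A1, B sits at bearing 90° from G; a 135° counterclockwise sweep puts M at bearing 225°, so M = G + 13.6·(cos 225°, sin 225°) = (-46.02, -23.22). The tangent condition forces GM to be normal to MA, so MA runs along (−sin 225°, cos 225°); with |MA| = 24.5, A = (-28.69, -40.54). Then |CA| = |A − C| = 49.67.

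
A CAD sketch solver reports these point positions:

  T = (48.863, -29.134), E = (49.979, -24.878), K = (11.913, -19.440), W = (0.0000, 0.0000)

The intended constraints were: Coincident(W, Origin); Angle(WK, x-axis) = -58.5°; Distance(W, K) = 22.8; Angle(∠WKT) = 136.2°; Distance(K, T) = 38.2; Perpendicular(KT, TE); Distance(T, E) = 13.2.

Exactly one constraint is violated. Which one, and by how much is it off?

Distance(T, E) = 13.2 — off by 8.80.

W = (0.00, 0.00) ✓; WK at -58.50° ✓; |WK| = 22.80 ✓; ∠WKT = 136.2° ✓; |KT| = 38.20 ✓; ∠(KT, TE) = 90.01° ✓; |TE| = 4.400 ✗.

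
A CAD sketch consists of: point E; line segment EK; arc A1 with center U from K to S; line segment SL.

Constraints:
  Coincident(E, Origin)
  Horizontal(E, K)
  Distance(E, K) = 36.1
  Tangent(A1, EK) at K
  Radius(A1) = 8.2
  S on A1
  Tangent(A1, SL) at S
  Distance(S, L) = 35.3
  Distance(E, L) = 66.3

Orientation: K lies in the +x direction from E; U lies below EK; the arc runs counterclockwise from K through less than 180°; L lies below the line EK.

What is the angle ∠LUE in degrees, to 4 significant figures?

129.6°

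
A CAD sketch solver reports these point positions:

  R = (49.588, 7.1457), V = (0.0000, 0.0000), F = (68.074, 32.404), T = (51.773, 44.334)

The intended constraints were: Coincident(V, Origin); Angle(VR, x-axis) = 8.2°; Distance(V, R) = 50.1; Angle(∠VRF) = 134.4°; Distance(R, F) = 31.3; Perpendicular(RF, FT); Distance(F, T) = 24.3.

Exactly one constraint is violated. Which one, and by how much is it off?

Distance(F, T) = 24.3 — off by 4.10.

V = (0.00, 0.00) ✓; VR at 8.200° ✓; |VR| = 50.10 ✓; ∠VRF = 134.4° ✓; |RF| = 31.30 ✓; ∠(RF, FT) = 90.00° ✓; |FT| = 20.20 ✗.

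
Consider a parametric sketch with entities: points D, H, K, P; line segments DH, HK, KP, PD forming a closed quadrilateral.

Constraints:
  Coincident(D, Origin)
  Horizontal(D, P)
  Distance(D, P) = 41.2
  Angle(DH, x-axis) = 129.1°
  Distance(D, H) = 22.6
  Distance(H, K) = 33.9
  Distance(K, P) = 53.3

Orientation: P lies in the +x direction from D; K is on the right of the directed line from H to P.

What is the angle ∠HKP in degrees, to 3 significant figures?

80.3°

D is at the origin; D and P share the same y with |DP| = 41.2 and P in +x, so P = (41.2, 0). DH runs at 129.1° with |DH| = 22.6, so H = (-14.3, 17.5). K is determined by |HK| = 33.9 and |KP| = 53.3 together: it lies at the intersection of circle(H, 33.9) and circle(P, 53.3). With |HP| = 58.2, the foot of the radical line on HP is 14.5 from H and the perpendicular offset is √(33.9² − 14.5²) = 30.6. Taking the right-of-HP solution: K = (-9.63, -16.0).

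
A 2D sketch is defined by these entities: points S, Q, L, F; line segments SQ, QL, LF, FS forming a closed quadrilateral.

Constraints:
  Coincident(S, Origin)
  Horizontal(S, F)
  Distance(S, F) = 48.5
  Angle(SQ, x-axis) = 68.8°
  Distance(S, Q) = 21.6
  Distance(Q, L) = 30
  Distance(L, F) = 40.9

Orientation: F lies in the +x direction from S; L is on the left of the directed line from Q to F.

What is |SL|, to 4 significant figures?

49.49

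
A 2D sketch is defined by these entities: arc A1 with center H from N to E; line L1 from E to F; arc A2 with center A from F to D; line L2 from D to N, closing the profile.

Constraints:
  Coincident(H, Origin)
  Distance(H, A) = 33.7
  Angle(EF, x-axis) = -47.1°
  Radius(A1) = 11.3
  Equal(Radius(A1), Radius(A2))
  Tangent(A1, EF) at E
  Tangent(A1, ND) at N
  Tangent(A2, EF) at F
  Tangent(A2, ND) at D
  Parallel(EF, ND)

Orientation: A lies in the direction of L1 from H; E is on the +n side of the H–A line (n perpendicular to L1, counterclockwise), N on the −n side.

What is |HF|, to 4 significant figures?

35.54

Tangency of A1 to both parallel lines with radius 11.3 puts E and N at H ± 11.3·n: E = (8.278, 7.692), N = (-8.278, -7.692). Equal radii place F and D the same way about A: F = A + 11.3·n = (31.22, -16.99), D = A − 11.3·n = (14.66, -32.38). Then |HF| = |F − H| = 35.54.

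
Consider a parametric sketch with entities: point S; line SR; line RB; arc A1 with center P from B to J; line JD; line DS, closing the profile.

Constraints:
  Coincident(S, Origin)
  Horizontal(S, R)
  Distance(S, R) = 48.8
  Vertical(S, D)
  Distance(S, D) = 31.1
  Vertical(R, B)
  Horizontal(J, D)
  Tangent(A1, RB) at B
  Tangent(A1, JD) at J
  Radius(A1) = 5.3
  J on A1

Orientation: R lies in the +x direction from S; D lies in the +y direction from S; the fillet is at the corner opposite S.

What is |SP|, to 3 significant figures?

50.6

S is at the origin; S and R share the same y with |SR| = 48.8 and R on the +x side, so R = (48.8, 0.00). S and D share the same x with |SD| = 31.1 and D on the +y side, so D = (0.00, 31.1). The virtual corner opposite S is at (48.8, 31.1). The tangent condition forces PB to be normal to RB and since A1 is tangent to JD there, PJ ⟂ JD, with radius 5.3, so the center P sits 5.3 in from both sides at P = (43.5, 25.8). Then |SP| = |P − S| = 50.6.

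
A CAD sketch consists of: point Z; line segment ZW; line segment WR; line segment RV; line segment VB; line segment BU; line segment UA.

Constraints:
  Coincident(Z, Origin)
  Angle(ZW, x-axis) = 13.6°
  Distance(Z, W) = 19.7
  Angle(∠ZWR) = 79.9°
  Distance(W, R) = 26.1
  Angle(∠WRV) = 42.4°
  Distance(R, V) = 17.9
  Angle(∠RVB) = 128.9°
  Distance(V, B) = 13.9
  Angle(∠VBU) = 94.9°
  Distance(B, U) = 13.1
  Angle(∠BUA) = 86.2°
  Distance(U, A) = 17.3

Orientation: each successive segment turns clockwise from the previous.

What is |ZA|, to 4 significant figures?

24.42

∠VBU = 94.9° gives BU at -0.3000° from the x-axis; with |BU| = 13.1, U = (22.25, 4.812). ∠BUA = 86.2° gives UA at -94.10° from the x-axis; with |UA| = 17.3, A = (21.01, -12.44). Then |ZA| = |A − Z| = 24.42.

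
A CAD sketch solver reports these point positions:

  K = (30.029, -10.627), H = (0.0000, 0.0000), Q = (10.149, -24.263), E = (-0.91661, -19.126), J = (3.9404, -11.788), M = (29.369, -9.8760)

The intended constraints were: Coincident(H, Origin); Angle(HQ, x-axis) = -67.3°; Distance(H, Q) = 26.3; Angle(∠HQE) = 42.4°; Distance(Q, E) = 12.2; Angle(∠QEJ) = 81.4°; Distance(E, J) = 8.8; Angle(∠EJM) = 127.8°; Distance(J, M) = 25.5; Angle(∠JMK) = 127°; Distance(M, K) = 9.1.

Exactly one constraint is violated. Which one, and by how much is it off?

Distance(M, K) = 9.1 — off by 8.10.

H = (0.00, 0.00) ✓; HQ at -67.30° ✓; |HQ| = 26.30 ✓; ∠HQE = 42.40° ✓; |QE| = 12.20 ✓; ∠QEJ = 81.40° ✓; |EJ| = 8.800 ✓; ∠EJM = 127.8° ✓; |JM| = 25.50 ✓; ∠JMK = 127.0° ✓; |MK| = 0.9998 ✗.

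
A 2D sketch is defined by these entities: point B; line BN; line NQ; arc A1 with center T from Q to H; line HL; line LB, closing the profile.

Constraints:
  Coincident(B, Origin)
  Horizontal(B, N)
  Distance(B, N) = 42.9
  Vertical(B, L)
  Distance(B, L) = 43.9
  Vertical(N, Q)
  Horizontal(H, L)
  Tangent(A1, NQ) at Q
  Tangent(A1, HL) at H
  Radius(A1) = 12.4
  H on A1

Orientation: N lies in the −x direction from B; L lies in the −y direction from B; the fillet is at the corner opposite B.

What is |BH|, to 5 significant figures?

53.455

B is at the origin; BN is horizontal with |BN| = 42.9 and N on the −x side, so N = (-42.900, 0.0000). BL is vertical with |BL| = 43.9 and L on the −y side, so L = (0.0000, -43.900). The virtual corner opposite B is at (-42.900, -43.900). Tangency of A1 to NQ means the radius TQ is perpendicular to NQ and A1 meets HL tangentially, so TH is at right angles to HL, with radius 12.4, so the center T sits 12.4 in from both sides at T = (-30.500, -31.500). That places the tangent points at Q = (-42.900, -31.500) on NQ and H = (-30.500, -43.900) on HL. Then |BH| = |H − B| = 53.455.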